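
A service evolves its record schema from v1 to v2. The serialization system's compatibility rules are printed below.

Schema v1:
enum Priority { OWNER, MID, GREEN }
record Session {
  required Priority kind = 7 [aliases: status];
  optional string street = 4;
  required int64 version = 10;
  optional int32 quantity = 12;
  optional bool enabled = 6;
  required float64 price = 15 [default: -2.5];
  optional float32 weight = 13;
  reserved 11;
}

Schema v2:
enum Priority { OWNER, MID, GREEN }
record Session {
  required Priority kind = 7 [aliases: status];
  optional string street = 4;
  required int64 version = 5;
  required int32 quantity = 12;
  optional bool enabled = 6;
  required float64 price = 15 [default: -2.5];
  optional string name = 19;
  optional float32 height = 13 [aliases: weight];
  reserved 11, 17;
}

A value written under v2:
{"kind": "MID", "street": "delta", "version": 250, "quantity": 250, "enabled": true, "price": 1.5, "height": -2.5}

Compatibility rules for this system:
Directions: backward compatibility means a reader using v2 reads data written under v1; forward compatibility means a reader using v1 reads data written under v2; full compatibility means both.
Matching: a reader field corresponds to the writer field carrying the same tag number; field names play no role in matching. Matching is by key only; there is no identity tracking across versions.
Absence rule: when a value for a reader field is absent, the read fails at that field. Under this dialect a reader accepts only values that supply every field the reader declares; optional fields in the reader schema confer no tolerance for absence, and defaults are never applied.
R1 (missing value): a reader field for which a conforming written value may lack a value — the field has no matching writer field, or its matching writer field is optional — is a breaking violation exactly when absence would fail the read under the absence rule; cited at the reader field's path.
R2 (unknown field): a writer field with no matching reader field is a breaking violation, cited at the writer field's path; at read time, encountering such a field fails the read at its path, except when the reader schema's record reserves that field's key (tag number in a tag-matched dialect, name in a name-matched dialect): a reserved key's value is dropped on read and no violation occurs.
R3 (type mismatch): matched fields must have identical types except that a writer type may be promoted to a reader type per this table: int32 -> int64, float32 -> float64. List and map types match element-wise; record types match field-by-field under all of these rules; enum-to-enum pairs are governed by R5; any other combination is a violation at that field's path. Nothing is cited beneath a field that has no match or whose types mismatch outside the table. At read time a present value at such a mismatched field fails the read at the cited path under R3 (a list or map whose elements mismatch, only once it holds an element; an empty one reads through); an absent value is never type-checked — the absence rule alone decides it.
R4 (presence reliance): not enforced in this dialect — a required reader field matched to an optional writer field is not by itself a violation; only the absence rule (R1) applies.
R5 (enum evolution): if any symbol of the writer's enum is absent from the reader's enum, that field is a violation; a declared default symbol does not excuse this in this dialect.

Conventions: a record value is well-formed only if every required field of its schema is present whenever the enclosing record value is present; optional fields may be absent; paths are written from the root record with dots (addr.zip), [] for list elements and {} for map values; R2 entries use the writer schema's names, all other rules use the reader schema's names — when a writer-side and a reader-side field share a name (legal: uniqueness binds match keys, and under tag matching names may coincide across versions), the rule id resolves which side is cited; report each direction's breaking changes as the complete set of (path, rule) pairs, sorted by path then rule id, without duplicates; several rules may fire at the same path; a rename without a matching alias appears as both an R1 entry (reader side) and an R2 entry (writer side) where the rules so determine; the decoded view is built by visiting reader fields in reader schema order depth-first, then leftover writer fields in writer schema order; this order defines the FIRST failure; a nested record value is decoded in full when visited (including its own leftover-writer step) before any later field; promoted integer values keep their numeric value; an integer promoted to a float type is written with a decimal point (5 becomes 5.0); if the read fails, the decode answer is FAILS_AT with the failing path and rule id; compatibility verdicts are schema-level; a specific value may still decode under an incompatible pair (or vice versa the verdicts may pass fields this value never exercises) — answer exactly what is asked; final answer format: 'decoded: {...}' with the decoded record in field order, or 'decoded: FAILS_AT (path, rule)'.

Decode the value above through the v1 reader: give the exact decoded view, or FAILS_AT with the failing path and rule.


decoded: FAILS_AT (version, R1)

arrows below run writer -> reader for Session
decode walk for Session under reader schema v1:
  kind := "MID"
  street := "delta"
  read fails at version under R1 (no fill)
  => FAILS_AT (version, R1)
remaining Session differences; none change what is asked:
  field quantity in record Session: optional changed to required -> changes Session's schema-level verdicts only — the decode of this value is the same
  added field name to record Session: optional string, tag 19 (in v2 it sits immediately before height) -> changes Session's schema-level verdicts only — the decode of this value is the same
  renamed field weight to height in record Session (alias weight declared on the renamed field) -> changes Session's schema-level verdicts only — the decode of this value is the same


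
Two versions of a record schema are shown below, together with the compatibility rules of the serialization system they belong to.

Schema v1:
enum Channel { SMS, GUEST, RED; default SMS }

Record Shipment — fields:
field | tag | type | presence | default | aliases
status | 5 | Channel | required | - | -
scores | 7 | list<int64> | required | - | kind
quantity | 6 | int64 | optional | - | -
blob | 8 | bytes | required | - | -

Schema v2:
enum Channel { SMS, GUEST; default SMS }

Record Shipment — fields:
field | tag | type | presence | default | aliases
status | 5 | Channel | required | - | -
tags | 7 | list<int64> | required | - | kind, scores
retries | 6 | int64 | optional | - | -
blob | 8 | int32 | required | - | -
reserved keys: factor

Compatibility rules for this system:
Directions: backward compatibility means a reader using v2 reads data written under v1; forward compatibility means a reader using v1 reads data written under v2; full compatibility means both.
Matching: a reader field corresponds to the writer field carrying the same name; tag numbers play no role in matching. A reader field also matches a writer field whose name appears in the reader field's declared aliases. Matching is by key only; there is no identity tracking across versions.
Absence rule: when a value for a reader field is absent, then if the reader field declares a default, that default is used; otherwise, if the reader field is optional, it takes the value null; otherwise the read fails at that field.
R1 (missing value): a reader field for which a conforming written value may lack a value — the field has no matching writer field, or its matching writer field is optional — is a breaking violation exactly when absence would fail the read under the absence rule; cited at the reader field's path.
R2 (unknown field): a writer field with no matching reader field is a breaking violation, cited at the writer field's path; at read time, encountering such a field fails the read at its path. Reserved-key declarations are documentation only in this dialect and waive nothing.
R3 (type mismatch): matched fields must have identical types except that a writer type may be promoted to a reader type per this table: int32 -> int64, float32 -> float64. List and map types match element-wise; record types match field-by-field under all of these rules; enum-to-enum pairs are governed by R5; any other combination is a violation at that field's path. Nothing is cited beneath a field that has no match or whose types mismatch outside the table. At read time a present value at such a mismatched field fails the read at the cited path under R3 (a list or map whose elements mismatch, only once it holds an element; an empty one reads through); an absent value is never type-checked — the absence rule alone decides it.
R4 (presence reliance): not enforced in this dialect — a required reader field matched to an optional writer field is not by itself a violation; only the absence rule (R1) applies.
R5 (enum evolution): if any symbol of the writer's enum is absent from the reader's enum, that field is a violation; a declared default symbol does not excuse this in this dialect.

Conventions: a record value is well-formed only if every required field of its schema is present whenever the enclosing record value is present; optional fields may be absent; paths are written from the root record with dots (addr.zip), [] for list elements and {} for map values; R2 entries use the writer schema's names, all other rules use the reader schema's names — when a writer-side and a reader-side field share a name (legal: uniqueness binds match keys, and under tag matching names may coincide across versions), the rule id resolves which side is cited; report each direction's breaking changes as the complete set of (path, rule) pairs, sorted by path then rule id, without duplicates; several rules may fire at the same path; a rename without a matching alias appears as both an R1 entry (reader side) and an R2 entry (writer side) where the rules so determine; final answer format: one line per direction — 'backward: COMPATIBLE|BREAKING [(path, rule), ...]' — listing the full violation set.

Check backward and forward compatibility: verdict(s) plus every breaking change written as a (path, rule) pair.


backward: BREAKING [(blob, R3), (quantity, R2), (status, R5)]; forward: BREAKING [(blob, R3), (retries, R2), (scores, R1), (tags, R2)]

in Shipment below, arrows point writer -> reader
backward analysis of Shipment with v2 as reader and v1 as writer:
  status: paired with writer status (Channel -> Channel; writer required)
  tags: paired with writer scores (list<int64> -> list<int64>; writer required)
  no writer field matches reader retries
  blob: paired with writer blob (bytes -> int32; writer required)
  quantity (writer side), unknown to reader
  rule R3 violated at blob
  rule R2 violated at quantity
  rule R5 violated at status
  => backward verdict for Shipment: BREAKING, 3 violation(s)
forward analysis of Shipment with v1 as reader and v2 as writer:
  status: paired with writer status (Channel -> Channel; writer required)
  no writer field matches reader scores
  no writer field matches reader quantity
  blob: paired with writer blob (int32 -> bytes; writer required)
  tags (writer side), unknown to reader
  retries (writer side), unknown to reader
  rule R3 violated at blob
  rule R2 violated at retries
  rule R1 violated at scores
  rule R2 violated at tags
  => forward verdict for Shipment: BREAKING, 4 violation(s)


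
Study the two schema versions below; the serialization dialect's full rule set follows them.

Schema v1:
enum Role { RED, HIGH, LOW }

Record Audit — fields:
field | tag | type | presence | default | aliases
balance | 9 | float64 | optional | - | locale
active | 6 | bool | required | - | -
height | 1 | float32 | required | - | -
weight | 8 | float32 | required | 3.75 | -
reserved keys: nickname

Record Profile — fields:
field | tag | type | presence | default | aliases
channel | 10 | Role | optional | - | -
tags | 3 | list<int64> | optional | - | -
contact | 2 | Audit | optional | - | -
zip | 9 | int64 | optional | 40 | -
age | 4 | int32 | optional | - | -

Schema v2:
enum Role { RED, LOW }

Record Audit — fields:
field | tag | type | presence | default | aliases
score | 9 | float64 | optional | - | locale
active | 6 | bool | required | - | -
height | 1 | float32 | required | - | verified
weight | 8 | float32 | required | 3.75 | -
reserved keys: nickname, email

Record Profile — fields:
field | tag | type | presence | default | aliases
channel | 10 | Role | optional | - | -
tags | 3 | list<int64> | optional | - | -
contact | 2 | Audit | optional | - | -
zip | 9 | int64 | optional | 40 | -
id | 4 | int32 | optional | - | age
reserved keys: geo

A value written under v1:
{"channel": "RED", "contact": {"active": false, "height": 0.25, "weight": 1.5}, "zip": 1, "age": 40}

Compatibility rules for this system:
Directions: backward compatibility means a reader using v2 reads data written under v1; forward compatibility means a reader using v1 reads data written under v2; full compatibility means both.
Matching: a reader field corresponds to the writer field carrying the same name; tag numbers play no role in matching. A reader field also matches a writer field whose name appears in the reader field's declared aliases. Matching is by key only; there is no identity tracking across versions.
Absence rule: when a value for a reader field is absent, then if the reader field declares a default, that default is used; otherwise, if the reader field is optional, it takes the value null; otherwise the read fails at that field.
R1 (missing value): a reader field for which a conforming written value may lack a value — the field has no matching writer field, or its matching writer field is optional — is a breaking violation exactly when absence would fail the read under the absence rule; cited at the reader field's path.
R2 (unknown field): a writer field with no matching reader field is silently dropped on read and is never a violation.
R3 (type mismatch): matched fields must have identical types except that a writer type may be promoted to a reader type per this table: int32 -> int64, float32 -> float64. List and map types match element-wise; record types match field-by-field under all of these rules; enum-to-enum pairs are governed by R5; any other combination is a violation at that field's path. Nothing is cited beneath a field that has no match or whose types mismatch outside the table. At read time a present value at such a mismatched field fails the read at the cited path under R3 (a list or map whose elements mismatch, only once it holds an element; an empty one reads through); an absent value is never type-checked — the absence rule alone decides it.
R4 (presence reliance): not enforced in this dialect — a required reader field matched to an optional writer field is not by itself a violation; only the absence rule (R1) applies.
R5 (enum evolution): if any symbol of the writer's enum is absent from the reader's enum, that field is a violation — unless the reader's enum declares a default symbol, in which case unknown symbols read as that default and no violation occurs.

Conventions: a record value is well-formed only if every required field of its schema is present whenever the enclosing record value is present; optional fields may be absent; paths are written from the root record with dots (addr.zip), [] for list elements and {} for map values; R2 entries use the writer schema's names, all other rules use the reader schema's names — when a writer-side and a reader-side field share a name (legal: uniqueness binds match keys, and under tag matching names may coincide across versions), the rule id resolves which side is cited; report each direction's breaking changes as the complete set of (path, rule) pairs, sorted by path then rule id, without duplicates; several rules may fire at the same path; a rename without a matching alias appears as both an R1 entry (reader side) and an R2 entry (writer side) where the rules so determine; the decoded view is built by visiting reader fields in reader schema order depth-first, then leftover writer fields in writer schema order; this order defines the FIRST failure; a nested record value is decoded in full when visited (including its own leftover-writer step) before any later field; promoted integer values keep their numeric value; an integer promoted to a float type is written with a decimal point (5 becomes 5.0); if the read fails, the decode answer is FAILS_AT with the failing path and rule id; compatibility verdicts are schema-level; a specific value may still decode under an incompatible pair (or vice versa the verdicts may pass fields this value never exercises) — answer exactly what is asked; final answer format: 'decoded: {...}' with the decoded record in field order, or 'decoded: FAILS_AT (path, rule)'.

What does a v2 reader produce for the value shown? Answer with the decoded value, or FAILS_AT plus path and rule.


decoded: {"channel": "RED", "tags": null, "contact": {"score": null, "active": false, "height": 0.25, "weight": 1.5}, "zip": 1, "id": 40}

the writer's type comes first in each Profile pair
decoding the Profile value with the v2 reader:
  channel := "RED"
  tags := null (absent, optional -> null)
  contact.score := null (absent, optional -> null)
  contact.active := false
  contact.height := 0.25
  contact.weight := 1.5
  zip := 1
  id := 40 (from writer age)
  => decoded: {"channel": "RED", "tags": null, "contact": {"score": null, "active": false, "height": 0.25, "weight": 1.5}, "zip": 1, "id": 40}
checking off the Profile differences that do not matter here:
  enum Role (field channel in record Profile): symbol HIGH removed -> shifts the Profile verdicts, not this decode


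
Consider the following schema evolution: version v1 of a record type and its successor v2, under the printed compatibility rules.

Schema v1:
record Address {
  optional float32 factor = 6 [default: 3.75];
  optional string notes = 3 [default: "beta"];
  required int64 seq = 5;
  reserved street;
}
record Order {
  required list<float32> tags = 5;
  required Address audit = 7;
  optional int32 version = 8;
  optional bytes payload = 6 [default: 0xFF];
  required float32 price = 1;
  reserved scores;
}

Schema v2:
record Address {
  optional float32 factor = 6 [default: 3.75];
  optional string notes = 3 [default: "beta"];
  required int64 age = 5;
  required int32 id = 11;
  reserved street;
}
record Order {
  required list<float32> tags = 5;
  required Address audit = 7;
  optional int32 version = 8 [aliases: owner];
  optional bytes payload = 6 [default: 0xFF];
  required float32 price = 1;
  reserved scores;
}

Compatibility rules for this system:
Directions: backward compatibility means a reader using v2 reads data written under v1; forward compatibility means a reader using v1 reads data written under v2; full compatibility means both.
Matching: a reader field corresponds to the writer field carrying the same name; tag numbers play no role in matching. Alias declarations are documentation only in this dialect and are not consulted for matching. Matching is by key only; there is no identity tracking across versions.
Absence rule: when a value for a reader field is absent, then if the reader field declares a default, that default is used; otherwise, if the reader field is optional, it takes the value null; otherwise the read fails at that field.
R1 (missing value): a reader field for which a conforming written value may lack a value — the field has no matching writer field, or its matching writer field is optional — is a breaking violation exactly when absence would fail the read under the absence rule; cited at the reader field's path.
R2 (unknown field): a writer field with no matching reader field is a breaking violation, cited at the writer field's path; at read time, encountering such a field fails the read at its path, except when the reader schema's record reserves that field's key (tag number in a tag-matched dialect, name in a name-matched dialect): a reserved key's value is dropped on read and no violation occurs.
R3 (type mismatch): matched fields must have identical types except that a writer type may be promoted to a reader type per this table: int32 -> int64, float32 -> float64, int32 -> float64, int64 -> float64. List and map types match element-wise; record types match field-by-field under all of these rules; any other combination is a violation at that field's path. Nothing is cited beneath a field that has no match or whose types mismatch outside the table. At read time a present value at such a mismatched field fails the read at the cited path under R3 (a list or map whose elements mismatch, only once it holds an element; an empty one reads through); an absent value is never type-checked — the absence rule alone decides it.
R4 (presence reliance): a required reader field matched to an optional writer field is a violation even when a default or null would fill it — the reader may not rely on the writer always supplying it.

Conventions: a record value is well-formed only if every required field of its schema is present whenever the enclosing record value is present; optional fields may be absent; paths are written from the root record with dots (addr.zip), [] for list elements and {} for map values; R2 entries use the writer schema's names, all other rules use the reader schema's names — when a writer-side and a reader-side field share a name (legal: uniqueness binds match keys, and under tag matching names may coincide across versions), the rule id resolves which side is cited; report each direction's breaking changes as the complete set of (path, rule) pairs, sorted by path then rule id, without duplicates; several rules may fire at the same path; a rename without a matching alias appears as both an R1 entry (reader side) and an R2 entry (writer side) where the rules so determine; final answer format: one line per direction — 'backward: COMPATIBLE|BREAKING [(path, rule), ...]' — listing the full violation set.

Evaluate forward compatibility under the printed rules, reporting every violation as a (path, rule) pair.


arrows below run writer -> reader for Order
forward analysis of Order with v1 as reader and v2 as writer:
  writer required, list<float32> -> list<float32>: reader tags maps from writer tags
  writer required, Address -> Address: reader audit maps from writer audit
  writer optional, int32 -> int32: reader version maps from writer version
  writer optional, bytes -> bytes: reader payload maps from writer payload
  writer required, float32 -> float32: reader price maps from writer price
  writer optional, float32 -> float32: reader audit.factor maps from writer audit.factor
  writer optional, string -> string: reader audit.notes maps from writer audit.notes
  audit.seq has no writer counterpart
  writer audit.age: unknown to reader
  writer audit.id: unknown to reader
  R2 fires at audit.age
  R2 fires at audit.id
  R1 fires at audit.seq
  => forward verdict for Order: BREAKING, 3 violation(s)

forward: BREAKING [(audit.age, R2), (audit.id, R2), (audit.seq, R1)]


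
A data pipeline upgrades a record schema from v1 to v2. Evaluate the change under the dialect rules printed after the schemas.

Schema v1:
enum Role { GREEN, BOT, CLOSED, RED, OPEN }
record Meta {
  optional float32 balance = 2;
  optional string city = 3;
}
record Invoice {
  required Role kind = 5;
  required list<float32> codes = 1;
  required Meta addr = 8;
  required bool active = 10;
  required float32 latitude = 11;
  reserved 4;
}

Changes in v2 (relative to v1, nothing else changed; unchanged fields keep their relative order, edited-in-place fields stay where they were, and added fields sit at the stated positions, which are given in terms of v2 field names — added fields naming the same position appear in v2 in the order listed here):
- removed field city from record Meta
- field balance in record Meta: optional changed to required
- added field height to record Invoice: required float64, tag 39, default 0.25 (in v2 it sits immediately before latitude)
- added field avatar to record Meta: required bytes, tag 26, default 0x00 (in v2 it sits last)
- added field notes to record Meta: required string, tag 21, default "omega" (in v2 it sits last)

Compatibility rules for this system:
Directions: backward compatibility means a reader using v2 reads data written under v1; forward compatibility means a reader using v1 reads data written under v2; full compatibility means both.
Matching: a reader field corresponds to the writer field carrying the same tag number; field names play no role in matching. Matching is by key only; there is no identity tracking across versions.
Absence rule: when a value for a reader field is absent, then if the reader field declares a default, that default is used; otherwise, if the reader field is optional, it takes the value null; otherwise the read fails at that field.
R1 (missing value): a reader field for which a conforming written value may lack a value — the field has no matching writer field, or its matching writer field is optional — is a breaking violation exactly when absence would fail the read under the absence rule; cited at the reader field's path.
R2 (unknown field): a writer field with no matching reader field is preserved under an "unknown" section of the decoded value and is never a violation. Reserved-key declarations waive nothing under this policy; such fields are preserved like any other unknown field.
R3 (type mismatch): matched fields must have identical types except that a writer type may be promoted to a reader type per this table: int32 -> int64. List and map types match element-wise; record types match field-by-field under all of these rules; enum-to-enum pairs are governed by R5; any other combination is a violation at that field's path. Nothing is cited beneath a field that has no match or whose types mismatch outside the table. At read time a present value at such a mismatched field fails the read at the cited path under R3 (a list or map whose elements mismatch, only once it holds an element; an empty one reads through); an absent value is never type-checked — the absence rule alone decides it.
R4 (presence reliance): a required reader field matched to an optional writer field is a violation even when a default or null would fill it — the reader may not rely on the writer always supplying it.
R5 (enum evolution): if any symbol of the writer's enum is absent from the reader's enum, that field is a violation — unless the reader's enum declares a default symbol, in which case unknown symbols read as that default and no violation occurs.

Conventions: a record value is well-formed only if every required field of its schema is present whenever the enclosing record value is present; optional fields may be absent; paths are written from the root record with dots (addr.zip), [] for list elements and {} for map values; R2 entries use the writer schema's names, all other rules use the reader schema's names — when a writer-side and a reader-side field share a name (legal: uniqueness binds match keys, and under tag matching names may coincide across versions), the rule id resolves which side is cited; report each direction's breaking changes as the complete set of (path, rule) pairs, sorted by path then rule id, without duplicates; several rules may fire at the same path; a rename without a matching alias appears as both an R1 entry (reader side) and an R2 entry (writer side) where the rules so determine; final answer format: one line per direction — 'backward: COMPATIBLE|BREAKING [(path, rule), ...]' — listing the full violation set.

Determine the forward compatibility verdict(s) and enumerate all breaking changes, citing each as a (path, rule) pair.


each type pair in Invoice: writer, then reader
forward for Invoice (reader v1, writer v2):
  Role -> Role, writer required: kind aligns to kind
  list<float32> -> list<float32>, writer required: codes aligns to codes
  Meta -> Meta, writer required: addr aligns to addr
  bool -> bool, writer required: active aligns to active
  float32 -> float32, writer required: latitude aligns to latitude
  leftover writer field: height
  float32 -> float32, writer required: addr.balance aligns to addr.balance
  addr.city: no writer-side match
  leftover writer field: addr.avatar
  leftover writer field: addr.notes
  => forward verdict for Invoice: COMPATIBLE, no violations
the other Invoice changes do not affect what is asked:
  removed field city from record Meta -> triggers nothing under Invoice's printed rules — same verdict
  field balance in record Meta: optional changed to required -> its effect on Invoice is confined to the backward direction, not asked
  added field avatar to record Meta: required bytes, tag 26, default 0x00 (in v2 it sits last) -> triggers nothing under Invoice's printed rules — same verdict
  added field height to record Invoice: required float64, tag 39, default 0.25 (in v2 it sits immediately before latitude) -> triggers nothing under Invoice's printed rules — same verdict
  added field notes to record Meta: required string, tag 21, default "omega" (in v2 it sits last) -> triggers nothing under Invoice's printed rules — same verdict

forward: COMPATIBLE []


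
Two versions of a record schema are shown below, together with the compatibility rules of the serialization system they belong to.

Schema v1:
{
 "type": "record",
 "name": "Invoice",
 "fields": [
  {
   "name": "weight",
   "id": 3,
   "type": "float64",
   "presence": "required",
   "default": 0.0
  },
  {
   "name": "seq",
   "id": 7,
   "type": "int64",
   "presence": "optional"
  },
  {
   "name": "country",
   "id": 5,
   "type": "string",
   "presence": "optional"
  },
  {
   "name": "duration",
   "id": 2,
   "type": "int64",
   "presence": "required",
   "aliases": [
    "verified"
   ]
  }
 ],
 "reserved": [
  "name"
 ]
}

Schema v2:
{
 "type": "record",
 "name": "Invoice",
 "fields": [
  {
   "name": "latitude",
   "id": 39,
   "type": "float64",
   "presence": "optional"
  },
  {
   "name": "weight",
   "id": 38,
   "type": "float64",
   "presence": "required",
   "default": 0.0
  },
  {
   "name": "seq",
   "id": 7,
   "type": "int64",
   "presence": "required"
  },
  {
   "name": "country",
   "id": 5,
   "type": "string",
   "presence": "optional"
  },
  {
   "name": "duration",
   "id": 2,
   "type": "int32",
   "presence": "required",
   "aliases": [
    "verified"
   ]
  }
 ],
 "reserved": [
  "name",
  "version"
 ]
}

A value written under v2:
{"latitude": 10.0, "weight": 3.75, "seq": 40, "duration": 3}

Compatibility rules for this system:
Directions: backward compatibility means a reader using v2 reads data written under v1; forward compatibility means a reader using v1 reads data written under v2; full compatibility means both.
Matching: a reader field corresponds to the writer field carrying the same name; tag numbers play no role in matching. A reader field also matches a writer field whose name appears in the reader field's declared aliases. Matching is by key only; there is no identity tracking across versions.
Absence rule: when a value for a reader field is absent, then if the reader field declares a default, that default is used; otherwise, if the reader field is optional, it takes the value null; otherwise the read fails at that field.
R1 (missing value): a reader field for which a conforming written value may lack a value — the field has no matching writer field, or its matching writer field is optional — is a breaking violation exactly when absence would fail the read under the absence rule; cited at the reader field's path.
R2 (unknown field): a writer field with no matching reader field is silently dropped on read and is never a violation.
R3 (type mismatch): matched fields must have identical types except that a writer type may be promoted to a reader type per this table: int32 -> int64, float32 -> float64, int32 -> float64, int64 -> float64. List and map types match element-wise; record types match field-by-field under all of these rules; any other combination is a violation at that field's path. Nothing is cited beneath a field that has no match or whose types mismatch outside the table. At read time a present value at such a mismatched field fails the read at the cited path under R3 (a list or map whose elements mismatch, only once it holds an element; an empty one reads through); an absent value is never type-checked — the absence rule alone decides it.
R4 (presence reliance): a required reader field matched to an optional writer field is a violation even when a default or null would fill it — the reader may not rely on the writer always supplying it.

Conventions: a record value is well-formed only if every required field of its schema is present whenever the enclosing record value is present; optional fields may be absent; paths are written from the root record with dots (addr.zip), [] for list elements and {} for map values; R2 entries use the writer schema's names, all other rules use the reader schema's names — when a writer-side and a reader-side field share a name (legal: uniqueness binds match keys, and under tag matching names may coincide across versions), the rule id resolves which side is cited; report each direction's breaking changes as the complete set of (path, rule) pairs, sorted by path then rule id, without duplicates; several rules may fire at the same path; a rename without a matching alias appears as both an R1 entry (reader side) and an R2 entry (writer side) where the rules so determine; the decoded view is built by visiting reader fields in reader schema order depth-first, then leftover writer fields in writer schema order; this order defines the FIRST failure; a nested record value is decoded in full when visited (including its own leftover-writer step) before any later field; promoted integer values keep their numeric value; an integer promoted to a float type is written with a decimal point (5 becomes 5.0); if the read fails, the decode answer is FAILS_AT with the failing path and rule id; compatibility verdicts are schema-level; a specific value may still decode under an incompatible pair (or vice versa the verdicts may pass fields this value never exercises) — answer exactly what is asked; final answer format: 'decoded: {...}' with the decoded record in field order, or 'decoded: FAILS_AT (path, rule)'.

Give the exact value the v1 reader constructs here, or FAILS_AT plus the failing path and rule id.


decoded: {"weight": 3.75, "seq": 40, "country": null, "duration": 3}

arrows below run writer -> reader for Invoice
decode walk for Invoice under reader schema v1:
  weight := 3.75
  seq := 40
  country := null (missing; optional => null)
  duration := 3 (int32 -> int64)
  writer latitude: no reader field; dropped
  => decoded: {"weight": 3.75, "seq": 40, "country": null, "duration": 3}
the other Invoice changes do not affect what is asked:
  added field latitude to record Invoice: optional float64, tag 39 (in v2 it sits immediately before weight) -> no rule fires on it and the decoded Invoice view is identical with or without it
  field duration in record Invoice: type int64 changed to int32 -> affects the rule determinations only; this particular Invoice value decodes identically
  field seq in record Invoice: optional changed to required -> affects the rule determinations only; this particular Invoice value decodes identically
  field weight in record Invoice: tag 3 changed to 38 -> no rule fires on it and the decoded Invoice view is identical with or without it


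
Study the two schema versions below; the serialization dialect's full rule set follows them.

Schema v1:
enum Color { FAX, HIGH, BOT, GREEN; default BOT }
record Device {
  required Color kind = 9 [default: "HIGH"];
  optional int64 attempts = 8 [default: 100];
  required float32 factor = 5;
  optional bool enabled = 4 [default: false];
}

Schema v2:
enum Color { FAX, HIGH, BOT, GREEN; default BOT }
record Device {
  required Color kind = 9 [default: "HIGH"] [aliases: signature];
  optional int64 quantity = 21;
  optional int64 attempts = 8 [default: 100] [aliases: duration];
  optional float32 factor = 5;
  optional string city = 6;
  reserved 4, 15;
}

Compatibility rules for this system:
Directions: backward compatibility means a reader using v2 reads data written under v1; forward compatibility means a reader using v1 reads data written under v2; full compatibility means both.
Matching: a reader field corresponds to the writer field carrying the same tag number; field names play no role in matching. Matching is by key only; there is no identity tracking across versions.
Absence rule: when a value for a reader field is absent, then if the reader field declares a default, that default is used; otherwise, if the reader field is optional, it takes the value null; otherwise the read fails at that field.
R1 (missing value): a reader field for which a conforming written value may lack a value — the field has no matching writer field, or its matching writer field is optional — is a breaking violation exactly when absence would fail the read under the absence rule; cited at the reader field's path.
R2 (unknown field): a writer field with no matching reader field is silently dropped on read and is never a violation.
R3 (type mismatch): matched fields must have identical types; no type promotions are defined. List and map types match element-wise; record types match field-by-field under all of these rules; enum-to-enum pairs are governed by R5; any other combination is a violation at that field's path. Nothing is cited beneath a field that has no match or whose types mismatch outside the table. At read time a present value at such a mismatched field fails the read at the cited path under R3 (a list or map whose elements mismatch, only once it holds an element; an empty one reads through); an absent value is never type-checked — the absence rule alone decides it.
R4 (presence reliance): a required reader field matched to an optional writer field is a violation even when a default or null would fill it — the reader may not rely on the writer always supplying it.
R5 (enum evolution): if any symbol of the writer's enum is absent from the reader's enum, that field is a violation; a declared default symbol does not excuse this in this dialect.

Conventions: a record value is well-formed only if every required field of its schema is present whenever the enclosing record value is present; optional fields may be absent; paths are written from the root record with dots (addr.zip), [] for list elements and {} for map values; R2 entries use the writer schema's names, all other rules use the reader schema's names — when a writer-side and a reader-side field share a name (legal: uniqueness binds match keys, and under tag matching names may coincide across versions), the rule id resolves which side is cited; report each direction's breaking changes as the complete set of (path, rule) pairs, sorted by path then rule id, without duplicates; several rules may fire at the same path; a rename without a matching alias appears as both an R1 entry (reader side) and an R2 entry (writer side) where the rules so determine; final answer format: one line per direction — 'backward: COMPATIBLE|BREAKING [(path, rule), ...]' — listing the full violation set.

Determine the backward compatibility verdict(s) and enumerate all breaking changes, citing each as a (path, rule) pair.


backward: COMPATIBLE []

in Device below, arrows point writer -> reader
backward for Device (reader v2, writer v1):
  kind: Color -> Color, writer required; from kind
  quantity: no writer match
  attempts: int64 -> int64, writer optional; from attempts
  factor: float32 -> float32, writer required; from factor
  city: no writer match
  enabled (writer side), unknown to reader
  => backward: COMPATIBLE
the rest of the Device diff is inert for this question:
  removed field enabled from record Device (its key 4 joins the reserved list) -> fires no rule on Device, leaving the asked answer as it is
  added field quantity to record Device: optional int64, tag 21 (in v2 it sits immediately before attempts) -> fires no rule on Device, leaving the asked answer as it is
  added field city to record Device: optional string, tag 6 (in v2 it sits last) -> fires no rule on Device, leaving the asked answer as it is
  field factor in record Device: required changed to optional -> matters only for Device's forward compatibility — outside the asked direction
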